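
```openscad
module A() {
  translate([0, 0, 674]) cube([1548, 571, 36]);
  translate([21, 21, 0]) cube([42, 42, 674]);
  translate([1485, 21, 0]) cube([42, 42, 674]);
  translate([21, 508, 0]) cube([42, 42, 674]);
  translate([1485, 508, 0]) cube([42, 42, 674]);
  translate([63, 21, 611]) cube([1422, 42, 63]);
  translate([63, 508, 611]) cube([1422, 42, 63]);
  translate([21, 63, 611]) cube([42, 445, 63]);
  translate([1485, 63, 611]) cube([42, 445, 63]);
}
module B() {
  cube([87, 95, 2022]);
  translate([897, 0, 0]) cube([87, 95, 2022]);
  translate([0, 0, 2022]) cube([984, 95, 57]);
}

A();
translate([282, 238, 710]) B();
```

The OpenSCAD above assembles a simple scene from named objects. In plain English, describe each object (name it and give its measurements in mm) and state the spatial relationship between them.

A is a table with a 1548×571 mm rectangular top, 36 mm thick, top surface at z = 710 mm, supported by four 42×42 mm square legs, each inset 21 mm from the nearest pair of top edges, running from the floor. Four apron rails, 42 mm thick and 63 mm tall, run between adjacent legs with their top edges flush with the underside of the top and their outer faces flush with the legs' outer faces.

B is a door frame. The clear opening is 810 mm wide and 2022 mm high. Two 87 mm wide jambs, 95 mm deep, stand either side of the opening from the floor to the top of the opening. A 57 mm thick head sits across the top of both jambs, spanning the full outside width of the frame.

The door frame is on top of the table, centred.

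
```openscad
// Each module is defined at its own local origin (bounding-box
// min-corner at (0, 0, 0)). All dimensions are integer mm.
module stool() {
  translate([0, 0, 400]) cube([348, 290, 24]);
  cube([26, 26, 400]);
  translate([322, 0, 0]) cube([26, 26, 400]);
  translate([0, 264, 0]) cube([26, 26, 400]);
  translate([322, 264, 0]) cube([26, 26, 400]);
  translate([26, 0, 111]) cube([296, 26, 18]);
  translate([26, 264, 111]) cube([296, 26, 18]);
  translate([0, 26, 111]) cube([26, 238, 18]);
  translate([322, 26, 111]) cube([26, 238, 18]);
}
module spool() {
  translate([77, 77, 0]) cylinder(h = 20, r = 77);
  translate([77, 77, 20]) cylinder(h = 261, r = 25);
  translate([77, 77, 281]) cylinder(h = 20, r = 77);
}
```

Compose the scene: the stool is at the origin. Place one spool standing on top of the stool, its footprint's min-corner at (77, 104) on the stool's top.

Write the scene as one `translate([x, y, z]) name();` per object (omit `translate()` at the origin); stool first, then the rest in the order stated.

stool();
translate([77, 104, 424]) spool();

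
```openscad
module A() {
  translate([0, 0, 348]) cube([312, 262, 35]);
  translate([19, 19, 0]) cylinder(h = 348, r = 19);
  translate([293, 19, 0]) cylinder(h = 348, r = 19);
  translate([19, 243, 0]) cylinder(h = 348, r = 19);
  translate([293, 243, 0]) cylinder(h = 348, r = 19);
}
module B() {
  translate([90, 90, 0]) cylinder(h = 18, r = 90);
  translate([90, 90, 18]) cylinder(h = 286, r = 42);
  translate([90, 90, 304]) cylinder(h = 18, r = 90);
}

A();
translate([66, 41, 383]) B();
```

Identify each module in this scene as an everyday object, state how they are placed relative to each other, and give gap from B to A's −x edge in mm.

The spool's min-x is at 66; the stool's min-x is 0; gap = 66 mm.

A is a stool. B is a spool. The spool is on top of the stool, centred. The gap from the spool to the stool's −x edge is 66 mm.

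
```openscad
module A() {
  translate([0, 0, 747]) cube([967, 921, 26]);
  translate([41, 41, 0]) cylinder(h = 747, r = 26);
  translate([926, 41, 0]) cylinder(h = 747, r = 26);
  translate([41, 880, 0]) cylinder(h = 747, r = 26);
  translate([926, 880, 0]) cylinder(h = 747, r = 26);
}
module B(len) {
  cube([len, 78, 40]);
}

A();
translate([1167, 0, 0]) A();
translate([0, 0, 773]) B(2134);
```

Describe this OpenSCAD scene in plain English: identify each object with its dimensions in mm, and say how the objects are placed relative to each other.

A is a rectangular dining table. The top is 967×921×26 mm with its upper surface at z = 773 mm. It stands on four round legs of 52 mm diameter, each leg's bounding box inset 15 mm from the nearest pair of top edges, running from the floor to the underside of the top.

B is a rectangular beam 2134 mm long (x), 78 mm deep (y), 40 mm thick (z).

The beam spans the tops of two tables placed 200 mm apart, resting at z = 773 mm.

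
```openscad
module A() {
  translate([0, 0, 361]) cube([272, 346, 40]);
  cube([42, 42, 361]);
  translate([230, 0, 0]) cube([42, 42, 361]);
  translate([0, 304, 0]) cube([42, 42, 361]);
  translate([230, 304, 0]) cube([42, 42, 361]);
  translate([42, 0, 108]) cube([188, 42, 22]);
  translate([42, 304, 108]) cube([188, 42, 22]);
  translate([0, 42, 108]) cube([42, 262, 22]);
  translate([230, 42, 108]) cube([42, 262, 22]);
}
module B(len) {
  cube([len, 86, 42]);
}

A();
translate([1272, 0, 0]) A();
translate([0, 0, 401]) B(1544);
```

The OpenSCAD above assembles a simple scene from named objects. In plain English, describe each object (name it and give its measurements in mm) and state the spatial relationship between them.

A is a four-legged stool. The seat is 272×346 mm, 40 mm thick, top at z = 401 mm. It stands on four square legs, each 42×42 mm in cross-section, from z = 0 to the seat underside, each flush with a corner of the seat. Four stretchers, 42 mm wide and 22 mm tall, connect adjacent legs with their undersides at z = 108 mm, each running between the inner faces of the legs it joins and aligned with the legs' outer faces on the other axis.

B is a rectangular beam 1544 mm long (x), 86 mm deep (y), 42 mm thick (z).

The beam spans the tops of two stools placed 1000 mm apart, resting at z = 401 mm.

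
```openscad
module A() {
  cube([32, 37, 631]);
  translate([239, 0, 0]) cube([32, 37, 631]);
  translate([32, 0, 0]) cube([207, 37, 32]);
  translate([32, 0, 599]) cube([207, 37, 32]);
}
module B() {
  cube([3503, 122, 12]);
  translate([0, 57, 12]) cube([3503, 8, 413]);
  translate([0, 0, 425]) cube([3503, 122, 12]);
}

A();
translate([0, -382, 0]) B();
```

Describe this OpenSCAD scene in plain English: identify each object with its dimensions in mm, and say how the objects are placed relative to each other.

A is a picture frame with a 207×567 mm rectangular opening (x by z) and a uniform 32 mm border on every side. Frame depth is 37 mm along y. It is built from two vertical stiles running the full outside height and two horizontal rails spanning the gap between the stiles.

B is an I-beam lying along x, 3503 mm long. Overall section height 437 mm. Two flanges 122 mm wide (y) and 12 mm thick, one on the floor and one at the top; a web 8 mm thick runs between them, centred on the flange width.

The I-beam is on the floor beside the picture frame on its −y side.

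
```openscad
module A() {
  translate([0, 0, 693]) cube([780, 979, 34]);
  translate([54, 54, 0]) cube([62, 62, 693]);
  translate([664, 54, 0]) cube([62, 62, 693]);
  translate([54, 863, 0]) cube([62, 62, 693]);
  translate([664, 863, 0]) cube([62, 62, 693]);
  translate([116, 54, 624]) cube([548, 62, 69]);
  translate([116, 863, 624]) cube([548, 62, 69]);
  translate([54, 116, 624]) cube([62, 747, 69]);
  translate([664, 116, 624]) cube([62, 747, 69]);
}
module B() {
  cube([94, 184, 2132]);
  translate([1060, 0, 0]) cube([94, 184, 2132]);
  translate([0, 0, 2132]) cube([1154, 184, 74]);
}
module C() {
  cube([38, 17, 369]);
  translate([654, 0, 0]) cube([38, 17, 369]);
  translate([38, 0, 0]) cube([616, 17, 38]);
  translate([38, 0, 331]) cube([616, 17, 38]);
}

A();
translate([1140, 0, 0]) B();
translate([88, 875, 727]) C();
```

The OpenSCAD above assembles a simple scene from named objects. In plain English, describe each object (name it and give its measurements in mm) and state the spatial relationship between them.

A is a rectangular dining table. The top is 780×979×34 mm with its upper surface at z = 727 mm. It stands on four 62×62 mm square legs, each inset 54 mm from the nearest pair of top edges, running from the floor to the underside of the top. Four apron rails, 62 mm thick and 69 mm tall, run between adjacent legs with their top edges flush with the underside of the top and their outer faces flush with the legs' outer faces.

B is a door frame. The clear opening is 966 mm wide and 2132 mm high. Two 94 mm wide jambs, 184 mm deep, stand either side of the opening from the floor to the top of the opening. A 74 mm thick head sits across the top of both jambs, spanning the full outside width of the frame.

C is a picture frame with a 616×293 mm rectangular opening (x by z) and a uniform 38 mm border on every side. Frame depth is 17 mm along y. It is built from two vertical stiles running the full outside height and two horizontal rails spanning the gap between the stiles.

The door frame is on the floor beside the table on its +x side. The picture frame is on top of the table.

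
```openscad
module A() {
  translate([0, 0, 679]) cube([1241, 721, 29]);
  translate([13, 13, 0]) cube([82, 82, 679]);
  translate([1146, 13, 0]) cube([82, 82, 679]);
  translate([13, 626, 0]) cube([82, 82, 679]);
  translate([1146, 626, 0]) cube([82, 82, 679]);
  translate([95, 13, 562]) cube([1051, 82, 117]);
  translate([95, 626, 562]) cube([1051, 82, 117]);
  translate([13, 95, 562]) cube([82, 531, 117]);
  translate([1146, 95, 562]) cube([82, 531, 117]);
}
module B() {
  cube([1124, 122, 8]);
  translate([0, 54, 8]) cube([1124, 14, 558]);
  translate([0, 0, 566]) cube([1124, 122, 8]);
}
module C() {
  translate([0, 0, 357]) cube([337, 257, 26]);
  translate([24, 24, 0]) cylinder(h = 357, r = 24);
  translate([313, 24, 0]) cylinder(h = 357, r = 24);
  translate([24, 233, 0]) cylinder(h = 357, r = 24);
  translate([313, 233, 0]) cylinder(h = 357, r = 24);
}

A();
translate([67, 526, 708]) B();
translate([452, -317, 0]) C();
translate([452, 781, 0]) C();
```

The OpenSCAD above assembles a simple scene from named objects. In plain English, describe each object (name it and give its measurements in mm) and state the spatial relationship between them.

A is a table: top 1241 mm (x) × 721 mm (y), 29 mm thick, upper face at z = 708 mm, on four 82×82 mm square legs, each inset 13 mm from the nearest pair of top edges, running from z = 0 to the bottom of the top. Four apron rails, 82 mm thick and 117 mm tall, run between adjacent legs with their top edges flush with the underside of the top and their outer faces flush with the legs' outer faces.

B is an I-beam lying along x, 1124 mm long. Overall section height 574 mm. Two flanges 122 mm wide (y) and 8 mm thick, one on the floor and one at the top; a web 14 mm thick runs between them, centred on the flange width.

C is a four-legged stool. The seat is 337×257 mm, 26 mm thick, top at z = 383 mm. It stands on four round legs, each 48 mm in diameter, from z = 0 to the seat underside, each leg's axis is inset half a diameter from the nearest pair of seat edges (so the leg's bounding box is flush with the corner).

The I-beam is on top of the table. Two stools sit around the table at the −y, +y sides.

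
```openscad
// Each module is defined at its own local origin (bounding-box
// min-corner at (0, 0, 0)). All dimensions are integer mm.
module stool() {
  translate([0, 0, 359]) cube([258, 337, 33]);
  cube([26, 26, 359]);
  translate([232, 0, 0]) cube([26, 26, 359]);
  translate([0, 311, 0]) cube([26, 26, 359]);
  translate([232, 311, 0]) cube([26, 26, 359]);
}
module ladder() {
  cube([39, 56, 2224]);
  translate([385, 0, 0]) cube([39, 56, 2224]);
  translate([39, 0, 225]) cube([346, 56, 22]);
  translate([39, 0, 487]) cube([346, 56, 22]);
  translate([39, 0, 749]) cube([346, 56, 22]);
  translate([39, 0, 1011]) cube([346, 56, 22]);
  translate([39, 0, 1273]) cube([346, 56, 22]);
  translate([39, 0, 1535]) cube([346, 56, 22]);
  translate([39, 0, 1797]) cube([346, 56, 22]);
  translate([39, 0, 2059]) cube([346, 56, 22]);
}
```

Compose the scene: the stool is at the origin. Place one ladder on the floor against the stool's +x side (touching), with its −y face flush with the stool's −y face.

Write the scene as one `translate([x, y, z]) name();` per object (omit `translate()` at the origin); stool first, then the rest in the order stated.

stool();
translate([258, 0, 0]) ladder();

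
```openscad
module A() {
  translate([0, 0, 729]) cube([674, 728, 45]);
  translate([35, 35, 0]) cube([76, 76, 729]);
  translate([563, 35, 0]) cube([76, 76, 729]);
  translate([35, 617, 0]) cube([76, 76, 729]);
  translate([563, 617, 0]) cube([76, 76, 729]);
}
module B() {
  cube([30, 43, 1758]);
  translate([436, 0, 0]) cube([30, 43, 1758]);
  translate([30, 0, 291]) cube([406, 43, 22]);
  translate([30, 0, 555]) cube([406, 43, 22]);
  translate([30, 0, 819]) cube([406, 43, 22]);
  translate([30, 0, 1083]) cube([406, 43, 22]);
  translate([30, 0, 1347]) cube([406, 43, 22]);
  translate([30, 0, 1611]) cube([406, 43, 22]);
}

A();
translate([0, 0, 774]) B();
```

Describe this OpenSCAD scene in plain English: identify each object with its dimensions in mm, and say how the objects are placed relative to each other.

A is a table: top 674 mm (x) × 728 mm (y), 45 mm thick, upper face at z = 774 mm, on four 76×76 mm square legs, each inset 35 mm from the nearest pair of top edges, running from z = 0 to the bottom of the top.

B is a straight ladder. Two 30×43 mm vertical rails, 1758 mm tall, stand 466 mm apart (outside-to-outside) with their front faces coplanar on the −y side. 6 rungs, each 43 mm deep and 22 mm tall, span between the inner faces of the rails, front faces flush with the rails. The lowest rung's underside is at z = 291 mm and rungs are spaced 264 mm apart (underside to underside).

The ladder is on top of the table.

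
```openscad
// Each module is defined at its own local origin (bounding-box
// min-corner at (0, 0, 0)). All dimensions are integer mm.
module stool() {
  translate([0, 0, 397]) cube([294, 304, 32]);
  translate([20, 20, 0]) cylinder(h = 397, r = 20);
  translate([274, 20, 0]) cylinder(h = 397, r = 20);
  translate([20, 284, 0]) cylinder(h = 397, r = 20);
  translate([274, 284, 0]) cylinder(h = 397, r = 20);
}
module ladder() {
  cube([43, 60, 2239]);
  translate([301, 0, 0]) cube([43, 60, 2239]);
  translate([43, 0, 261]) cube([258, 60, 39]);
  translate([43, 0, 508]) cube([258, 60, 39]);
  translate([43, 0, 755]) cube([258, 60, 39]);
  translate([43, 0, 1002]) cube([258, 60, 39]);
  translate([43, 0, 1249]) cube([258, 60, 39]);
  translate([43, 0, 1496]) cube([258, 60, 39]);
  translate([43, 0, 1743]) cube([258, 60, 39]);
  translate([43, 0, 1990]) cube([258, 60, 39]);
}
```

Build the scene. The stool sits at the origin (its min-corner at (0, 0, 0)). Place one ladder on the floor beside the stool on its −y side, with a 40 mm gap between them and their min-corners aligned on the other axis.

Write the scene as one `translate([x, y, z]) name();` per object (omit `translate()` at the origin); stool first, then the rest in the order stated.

stool();
translate([0, -100, 0]) ladder();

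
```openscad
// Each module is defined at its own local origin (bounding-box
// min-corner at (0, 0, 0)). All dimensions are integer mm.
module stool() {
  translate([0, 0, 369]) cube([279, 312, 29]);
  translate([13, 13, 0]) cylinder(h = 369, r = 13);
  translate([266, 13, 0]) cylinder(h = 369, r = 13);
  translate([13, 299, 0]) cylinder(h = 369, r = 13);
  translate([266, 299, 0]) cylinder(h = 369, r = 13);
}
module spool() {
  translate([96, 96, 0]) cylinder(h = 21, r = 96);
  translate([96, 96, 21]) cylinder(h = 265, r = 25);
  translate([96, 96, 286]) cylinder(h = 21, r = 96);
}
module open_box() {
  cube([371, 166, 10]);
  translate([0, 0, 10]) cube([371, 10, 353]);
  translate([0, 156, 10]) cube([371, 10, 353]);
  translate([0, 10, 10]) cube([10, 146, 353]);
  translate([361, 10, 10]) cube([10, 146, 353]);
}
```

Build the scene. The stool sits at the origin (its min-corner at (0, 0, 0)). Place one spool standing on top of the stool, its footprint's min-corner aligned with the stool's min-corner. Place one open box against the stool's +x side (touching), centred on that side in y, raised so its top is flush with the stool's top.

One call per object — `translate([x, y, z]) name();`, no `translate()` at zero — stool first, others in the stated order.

stool();
translate([0, 0, 398]) spool();
translate([279, 73, 35]) open_box();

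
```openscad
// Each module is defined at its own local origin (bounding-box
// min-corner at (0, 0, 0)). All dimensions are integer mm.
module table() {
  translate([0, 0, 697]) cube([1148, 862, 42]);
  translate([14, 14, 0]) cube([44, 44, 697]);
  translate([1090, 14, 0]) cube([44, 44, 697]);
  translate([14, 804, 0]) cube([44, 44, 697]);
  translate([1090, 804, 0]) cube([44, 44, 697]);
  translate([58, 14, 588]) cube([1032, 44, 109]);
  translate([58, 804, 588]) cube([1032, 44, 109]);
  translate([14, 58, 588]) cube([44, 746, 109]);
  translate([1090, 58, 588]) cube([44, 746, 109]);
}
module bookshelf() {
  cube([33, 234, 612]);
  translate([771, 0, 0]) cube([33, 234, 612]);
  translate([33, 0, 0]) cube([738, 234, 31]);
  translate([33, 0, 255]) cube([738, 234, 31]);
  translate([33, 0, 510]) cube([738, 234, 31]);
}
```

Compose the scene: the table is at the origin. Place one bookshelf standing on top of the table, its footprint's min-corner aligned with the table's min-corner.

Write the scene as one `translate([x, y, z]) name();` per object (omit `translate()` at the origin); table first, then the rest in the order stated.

table();
translate([0, 0, 739]) bookshelf();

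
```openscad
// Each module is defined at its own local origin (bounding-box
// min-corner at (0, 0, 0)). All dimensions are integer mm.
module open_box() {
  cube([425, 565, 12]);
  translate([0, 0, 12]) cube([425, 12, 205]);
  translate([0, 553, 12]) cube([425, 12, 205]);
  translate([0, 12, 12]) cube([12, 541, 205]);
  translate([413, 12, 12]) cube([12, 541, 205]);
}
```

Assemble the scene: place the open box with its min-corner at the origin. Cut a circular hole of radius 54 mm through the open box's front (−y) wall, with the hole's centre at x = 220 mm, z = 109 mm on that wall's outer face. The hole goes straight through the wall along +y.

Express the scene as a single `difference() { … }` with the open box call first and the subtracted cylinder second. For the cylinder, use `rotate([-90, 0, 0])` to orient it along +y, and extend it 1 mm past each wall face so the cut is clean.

difference() {
  open_box();
  translate([220, -1, 109]) rotate([-90, 0, 0]) cylinder(h = 14, r = 54);
}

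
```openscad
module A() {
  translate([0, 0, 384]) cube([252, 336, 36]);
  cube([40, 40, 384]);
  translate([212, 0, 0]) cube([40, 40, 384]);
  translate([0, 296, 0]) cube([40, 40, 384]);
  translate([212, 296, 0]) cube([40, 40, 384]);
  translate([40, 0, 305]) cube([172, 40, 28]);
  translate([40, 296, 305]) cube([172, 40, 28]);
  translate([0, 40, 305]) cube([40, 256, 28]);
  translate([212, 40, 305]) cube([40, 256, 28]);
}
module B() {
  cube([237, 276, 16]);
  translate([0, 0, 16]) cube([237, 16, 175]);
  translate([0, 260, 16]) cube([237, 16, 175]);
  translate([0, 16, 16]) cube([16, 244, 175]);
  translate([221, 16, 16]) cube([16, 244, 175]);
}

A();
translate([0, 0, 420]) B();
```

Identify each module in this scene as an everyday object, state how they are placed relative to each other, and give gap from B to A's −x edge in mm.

The open box's min-x is at 0; the stool's min-x is 0; gap = 0 mm.

A is a stool. B is an open box. The open box is on top of the stool. The gap from the open box to the stool's −x edge is 0 mm.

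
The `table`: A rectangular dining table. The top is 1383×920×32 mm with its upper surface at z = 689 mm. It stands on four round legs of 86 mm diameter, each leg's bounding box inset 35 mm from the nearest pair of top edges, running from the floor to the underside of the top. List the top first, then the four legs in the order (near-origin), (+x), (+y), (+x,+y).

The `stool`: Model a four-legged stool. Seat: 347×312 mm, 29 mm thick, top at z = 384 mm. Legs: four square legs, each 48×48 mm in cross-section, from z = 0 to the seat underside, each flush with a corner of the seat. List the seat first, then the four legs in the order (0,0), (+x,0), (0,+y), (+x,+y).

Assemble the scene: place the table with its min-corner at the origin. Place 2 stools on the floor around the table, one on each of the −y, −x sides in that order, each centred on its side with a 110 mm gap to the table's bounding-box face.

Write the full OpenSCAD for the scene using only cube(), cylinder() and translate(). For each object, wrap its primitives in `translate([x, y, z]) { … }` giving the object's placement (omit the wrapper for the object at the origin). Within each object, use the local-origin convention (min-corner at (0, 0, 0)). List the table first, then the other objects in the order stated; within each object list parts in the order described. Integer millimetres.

translate([0, 0, 657]) cube([1383, 920, 32]);
translate([78, 78, 0]) cylinder(h = 657, r = 43);
translate([1305, 78, 0]) cylinder(h = 657, r = 43);
translate([78, 842, 0]) cylinder(h = 657, r = 43);
translate([1305, 842, 0]) cylinder(h = 657, r = 43);
translate([518, -422, 0]) {
  translate([0, 0, 355]) cube([347, 312, 29]);
  cube([48, 48, 355]);
  translate([299, 0, 0]) cube([48, 48, 355]);
  translate([0, 264, 0]) cube([48, 48, 355]);
  translate([299, 264, 0]) cube([48, 48, 355]);
}
translate([-457, 304, 0]) {
  translate([0, 0, 355]) cube([347, 312, 29]);
  cube([48, 48, 355]);
  translate([299, 0, 0]) cube([48, 48, 355]);
  translate([0, 264, 0]) cube([48, 48, 355]);
  translate([299, 264, 0]) cube([48, 48, 355]);
}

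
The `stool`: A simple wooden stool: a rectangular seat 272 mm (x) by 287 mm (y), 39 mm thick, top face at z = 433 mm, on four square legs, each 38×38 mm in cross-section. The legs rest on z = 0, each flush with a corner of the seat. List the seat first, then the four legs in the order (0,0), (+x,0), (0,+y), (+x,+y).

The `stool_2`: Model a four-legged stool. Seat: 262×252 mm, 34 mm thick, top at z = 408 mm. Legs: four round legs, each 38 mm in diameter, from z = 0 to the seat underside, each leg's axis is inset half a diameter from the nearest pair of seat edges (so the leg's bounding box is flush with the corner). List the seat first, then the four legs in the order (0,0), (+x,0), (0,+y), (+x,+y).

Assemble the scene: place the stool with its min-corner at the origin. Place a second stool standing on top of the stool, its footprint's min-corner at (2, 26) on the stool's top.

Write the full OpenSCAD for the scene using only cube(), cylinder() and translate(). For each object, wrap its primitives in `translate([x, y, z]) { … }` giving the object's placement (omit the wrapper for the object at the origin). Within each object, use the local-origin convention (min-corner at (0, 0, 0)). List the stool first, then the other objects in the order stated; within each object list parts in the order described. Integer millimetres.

translate([0, 0, 394]) cube([272, 287, 39]);
cube([38, 38, 394]);
translate([234, 0, 0]) cube([38, 38, 394]);
translate([0, 249, 0]) cube([38, 38, 394]);
translate([234, 249, 0]) cube([38, 38, 394]);
translate([2, 26, 433]) {
  translate([0, 0, 374]) cube([262, 252, 34]);
  translate([19, 19, 0]) cylinder(h = 374, r = 19);
  translate([243, 19, 0]) cylinder(h = 374, r = 19);
  translate([19, 233, 0]) cylinder(h = 374, r = 19);
  translate([243, 233, 0]) cylinder(h = 374, r = 19);
}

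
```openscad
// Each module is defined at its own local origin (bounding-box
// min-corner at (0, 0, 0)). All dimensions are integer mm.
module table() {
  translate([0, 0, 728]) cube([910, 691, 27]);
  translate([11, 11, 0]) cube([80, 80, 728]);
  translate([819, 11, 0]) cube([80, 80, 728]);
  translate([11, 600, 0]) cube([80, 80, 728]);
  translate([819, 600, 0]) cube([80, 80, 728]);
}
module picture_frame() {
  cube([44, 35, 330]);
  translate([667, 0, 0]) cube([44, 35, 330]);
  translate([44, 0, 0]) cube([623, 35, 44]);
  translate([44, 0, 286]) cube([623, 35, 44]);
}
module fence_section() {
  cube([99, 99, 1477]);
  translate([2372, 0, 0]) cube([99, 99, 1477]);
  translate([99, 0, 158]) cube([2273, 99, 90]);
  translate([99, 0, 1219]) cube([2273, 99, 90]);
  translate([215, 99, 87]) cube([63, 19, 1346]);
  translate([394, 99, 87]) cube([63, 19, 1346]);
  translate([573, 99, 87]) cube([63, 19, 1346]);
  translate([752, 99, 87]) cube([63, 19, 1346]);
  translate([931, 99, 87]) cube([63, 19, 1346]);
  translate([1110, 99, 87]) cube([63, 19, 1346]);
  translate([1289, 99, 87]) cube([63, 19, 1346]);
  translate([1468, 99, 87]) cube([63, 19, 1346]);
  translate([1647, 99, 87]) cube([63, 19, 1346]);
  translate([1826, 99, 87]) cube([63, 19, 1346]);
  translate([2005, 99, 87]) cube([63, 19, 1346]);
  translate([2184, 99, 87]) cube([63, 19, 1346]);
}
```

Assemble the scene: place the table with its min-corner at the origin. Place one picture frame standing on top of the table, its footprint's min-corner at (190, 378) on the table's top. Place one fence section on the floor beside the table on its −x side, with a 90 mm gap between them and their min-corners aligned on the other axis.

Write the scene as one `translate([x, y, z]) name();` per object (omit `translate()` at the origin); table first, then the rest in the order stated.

table();
translate([190, 378, 755]) picture_frame();
translate([-2561, 0, 0]) fence_section();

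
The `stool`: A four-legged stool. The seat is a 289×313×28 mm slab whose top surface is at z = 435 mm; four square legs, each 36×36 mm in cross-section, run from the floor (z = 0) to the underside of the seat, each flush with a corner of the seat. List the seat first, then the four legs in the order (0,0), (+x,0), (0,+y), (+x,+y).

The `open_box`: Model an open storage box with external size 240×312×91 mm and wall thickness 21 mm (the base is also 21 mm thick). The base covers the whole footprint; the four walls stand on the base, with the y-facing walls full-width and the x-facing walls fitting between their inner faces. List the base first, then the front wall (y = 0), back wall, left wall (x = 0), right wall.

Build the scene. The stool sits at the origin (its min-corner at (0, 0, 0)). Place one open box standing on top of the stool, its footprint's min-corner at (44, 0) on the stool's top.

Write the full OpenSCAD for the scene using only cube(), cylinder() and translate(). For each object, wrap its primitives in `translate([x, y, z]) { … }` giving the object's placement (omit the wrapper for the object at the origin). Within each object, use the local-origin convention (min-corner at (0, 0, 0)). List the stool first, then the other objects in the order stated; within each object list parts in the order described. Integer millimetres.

translate([0, 0, 407]) cube([289, 313, 28]);
cube([36, 36, 407]);
translate([253, 0, 0]) cube([36, 36, 407]);
translate([0, 277, 0]) cube([36, 36, 407]);
translate([253, 277, 0]) cube([36, 36, 407]);
translate([44, 0, 435]) {
  cube([240, 312, 21]);
  translate([0, 0, 21]) cube([240, 21, 70]);
  translate([0, 291, 21]) cube([240, 21, 70]);
  translate([0, 21, 21]) cube([21, 270, 70]);
  translate([219, 21, 21]) cube([21, 270, 70]);
}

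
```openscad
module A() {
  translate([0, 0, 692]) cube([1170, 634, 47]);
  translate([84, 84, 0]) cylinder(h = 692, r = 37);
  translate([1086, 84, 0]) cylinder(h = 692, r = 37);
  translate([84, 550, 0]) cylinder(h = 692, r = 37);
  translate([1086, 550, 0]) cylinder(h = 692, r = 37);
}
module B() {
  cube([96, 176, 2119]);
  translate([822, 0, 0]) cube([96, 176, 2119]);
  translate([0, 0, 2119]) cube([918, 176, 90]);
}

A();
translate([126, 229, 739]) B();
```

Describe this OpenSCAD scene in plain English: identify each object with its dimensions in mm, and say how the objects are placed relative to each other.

A is a table: top 1170 mm (x) × 634 mm (y), 47 mm thick, upper face at z = 739 mm, on four round legs of 74 mm diameter, each leg's bounding box inset 47 mm from the nearest pair of top edges, running from z = 0 to the bottom of the top.

B is a rectangular door frame: two vertical jambs of 96×176 mm section, 2119 mm tall, with a clear opening 726 mm wide between their inner faces. A header 90 mm tall and 176 mm deep lies on top of the jambs and spans the full outside width.

The door frame is on top of the table, centred.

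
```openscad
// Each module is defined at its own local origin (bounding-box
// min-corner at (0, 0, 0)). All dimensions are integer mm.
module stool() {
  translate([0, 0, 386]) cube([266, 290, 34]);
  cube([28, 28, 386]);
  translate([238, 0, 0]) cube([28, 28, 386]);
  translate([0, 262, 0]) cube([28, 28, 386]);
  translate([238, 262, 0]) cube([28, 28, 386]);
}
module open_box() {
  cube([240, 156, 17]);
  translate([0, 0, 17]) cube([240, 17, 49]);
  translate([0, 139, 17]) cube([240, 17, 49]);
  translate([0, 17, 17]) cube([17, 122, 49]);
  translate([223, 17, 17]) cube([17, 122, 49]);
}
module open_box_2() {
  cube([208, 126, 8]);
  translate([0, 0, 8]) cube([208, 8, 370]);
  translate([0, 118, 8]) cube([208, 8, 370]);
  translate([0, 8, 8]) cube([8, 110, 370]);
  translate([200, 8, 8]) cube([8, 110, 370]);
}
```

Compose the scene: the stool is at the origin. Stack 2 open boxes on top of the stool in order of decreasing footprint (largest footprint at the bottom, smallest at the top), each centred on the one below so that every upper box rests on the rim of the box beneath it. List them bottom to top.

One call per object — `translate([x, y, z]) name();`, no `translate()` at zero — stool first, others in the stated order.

stool();
translate([13, 67, 420]) open_box();
translate([29, 82, 486]) open_box_2();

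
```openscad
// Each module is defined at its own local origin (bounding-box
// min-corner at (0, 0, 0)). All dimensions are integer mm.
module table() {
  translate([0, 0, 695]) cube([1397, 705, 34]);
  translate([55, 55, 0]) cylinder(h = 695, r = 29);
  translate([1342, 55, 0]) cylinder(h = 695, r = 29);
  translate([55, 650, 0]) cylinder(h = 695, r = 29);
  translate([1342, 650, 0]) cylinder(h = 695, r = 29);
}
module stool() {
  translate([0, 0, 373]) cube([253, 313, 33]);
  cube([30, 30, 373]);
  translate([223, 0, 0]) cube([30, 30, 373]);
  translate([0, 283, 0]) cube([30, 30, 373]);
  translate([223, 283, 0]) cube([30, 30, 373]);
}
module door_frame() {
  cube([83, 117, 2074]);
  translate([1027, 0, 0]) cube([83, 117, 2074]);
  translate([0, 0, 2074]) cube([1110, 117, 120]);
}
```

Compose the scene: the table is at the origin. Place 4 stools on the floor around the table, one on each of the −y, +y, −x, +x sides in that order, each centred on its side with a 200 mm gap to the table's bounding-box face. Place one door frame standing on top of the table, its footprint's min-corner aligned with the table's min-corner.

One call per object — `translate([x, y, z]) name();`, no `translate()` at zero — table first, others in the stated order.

table();
translate([572, -513, 0]) stool();
translate([572, 905, 0]) stool();
translate([-453, 196, 0]) stool();
translate([1597, 196, 0]) stool();
translate([0, 0, 729]) door_frame();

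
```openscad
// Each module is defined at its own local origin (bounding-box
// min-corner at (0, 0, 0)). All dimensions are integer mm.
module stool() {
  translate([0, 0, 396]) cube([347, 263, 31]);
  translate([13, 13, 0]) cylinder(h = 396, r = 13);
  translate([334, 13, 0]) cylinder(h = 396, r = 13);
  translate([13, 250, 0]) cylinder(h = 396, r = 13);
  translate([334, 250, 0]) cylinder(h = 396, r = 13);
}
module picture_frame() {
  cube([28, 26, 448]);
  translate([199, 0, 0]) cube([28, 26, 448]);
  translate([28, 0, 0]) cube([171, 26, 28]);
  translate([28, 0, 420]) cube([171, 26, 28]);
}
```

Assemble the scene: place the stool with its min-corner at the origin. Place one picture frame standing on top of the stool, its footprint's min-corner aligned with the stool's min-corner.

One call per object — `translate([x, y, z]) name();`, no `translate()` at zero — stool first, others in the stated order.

stool();
translate([0, 0, 427]) picture_frame();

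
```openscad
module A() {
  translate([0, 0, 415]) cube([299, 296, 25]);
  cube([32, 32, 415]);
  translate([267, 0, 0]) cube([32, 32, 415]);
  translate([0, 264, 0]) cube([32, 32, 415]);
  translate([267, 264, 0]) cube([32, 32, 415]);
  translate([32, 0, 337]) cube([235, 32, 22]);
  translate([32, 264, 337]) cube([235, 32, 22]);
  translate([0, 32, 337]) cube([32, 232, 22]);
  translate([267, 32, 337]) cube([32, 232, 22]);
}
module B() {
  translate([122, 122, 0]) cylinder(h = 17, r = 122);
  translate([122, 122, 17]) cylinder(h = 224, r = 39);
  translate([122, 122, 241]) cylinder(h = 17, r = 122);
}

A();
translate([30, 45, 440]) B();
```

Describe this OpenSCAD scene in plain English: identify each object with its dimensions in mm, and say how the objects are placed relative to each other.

A is a four-legged stool. The seat is a 299×296×25 mm slab whose top surface is at z = 440 mm; four square legs, each 32×32 mm in cross-section, run from the floor (z = 0) to the underside of the seat, each flush with a corner of the seat. Four stretchers, 32 mm wide and 22 mm tall, connect adjacent legs with their undersides at z = 337 mm, each running between the inner faces of the legs it joins and aligned with the legs' outer faces on the other axis.

B is a spool: two coaxial disc flanges of radius 122 mm and thickness 17 mm, joined by a core cylinder of radius 39 mm and height 224 mm. The lower flange rests on z = 0 and the three cylinders share a vertical axis.

The spool is on top of the stool.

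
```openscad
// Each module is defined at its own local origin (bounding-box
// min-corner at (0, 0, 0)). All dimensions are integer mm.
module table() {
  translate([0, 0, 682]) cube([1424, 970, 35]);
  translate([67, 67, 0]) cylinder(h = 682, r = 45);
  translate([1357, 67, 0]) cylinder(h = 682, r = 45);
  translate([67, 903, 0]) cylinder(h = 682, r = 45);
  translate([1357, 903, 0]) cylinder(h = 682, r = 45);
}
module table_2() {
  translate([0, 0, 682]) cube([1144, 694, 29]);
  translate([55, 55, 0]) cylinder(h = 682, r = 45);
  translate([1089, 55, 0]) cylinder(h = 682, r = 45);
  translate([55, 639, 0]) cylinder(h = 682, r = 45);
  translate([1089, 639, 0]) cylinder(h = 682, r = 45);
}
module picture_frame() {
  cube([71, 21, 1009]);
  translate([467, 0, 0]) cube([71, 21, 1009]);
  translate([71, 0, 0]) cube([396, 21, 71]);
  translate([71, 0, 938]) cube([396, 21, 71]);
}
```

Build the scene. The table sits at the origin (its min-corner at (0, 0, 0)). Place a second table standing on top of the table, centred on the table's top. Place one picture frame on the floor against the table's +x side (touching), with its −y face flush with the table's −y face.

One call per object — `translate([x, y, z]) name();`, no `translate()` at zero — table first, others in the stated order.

table();
translate([140, 138, 717]) table_2();
translate([1424, 0, 0]) picture_frame();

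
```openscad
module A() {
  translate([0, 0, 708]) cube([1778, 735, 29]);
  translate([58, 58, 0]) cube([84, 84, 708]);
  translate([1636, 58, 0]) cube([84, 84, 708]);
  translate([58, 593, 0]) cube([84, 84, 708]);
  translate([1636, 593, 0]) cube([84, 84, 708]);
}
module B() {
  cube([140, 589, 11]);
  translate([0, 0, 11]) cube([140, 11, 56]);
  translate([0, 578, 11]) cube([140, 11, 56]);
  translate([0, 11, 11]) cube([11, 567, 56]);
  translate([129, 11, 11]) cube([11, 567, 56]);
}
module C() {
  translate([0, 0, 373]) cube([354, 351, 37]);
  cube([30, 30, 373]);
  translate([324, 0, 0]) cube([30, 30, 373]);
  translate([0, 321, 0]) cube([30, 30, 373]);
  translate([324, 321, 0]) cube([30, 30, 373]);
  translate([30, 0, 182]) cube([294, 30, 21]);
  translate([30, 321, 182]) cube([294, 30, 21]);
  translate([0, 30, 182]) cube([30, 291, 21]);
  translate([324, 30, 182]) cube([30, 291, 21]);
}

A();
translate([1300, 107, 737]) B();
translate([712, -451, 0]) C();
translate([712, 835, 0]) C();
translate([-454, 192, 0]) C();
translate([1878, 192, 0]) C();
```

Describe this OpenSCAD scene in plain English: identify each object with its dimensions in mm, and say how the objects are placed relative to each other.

A is a rectangular dining table. The top is 1778×735×29 mm with its upper surface at z = 737 mm. It stands on four 84×84 mm square legs, each inset 58 mm from the nearest pair of top edges, running from the floor to the underside of the top.

B is an open storage box with external size 140×589×67 mm and wall thickness 11 mm (the base is also 11 mm thick). The base covers the whole footprint; the four walls stand on the base, with the y-facing walls full-width and the x-facing walls fitting between their inner faces.

C is a simple wooden stool: a rectangular seat 354 mm (x) by 351 mm (y), 37 mm thick, top face at z = 410 mm, on four square legs, each 30×30 mm in cross-section. The legs rest on z = 0, each flush with a corner of the seat. Four stretchers, 30 mm wide and 21 mm tall, connect adjacent legs with their undersides at z = 182 mm, each running between the inner faces of the legs it joins and aligned with the legs' outer faces on the other axis.

The open box is on top of the table. Four stools sit around the table at the −y, +y, −x, +x sides.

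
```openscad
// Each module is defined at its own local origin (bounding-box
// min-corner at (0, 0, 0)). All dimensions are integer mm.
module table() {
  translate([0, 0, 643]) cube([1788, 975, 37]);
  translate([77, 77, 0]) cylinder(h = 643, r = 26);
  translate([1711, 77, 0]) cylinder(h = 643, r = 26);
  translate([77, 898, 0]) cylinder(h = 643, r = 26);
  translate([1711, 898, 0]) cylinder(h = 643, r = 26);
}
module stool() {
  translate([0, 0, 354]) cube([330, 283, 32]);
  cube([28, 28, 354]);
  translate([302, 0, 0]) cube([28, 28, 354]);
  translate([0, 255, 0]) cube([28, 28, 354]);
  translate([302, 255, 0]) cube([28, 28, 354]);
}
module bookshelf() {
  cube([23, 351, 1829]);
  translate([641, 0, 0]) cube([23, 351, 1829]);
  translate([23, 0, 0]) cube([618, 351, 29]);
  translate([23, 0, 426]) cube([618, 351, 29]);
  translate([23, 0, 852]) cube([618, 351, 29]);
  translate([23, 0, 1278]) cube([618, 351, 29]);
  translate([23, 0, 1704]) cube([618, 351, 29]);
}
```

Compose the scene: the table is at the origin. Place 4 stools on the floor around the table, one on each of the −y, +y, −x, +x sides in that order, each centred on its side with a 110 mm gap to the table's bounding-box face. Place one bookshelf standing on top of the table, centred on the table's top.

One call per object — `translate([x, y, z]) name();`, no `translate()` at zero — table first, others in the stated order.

table();
translate([729, -393, 0]) stool();
translate([729, 1085, 0]) stool();
translate([-440, 346, 0]) stool();
translate([1898, 346, 0]) stool();
translate([562, 312, 680]) bookshelf();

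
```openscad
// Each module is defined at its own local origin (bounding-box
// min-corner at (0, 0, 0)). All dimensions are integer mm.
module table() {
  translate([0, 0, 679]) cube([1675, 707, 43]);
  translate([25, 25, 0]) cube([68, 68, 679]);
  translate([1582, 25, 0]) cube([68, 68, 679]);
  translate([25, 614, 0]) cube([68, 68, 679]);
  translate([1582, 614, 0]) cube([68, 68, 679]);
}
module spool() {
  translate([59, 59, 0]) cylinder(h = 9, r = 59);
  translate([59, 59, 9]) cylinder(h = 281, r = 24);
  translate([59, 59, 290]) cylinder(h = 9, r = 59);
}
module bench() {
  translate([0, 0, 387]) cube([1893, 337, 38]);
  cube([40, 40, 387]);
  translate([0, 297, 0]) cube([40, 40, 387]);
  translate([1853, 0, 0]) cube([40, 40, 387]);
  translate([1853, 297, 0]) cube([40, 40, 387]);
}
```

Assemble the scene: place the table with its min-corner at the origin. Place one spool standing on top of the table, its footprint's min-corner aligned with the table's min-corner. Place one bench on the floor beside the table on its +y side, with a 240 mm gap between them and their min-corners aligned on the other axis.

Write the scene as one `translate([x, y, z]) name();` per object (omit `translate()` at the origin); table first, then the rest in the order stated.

table();
translate([0, 0, 722]) spool();
translate([0, 947, 0]) bench();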